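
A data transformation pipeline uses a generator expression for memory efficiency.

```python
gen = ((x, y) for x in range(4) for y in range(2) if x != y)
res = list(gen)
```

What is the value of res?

Step 1: Nested generator over range(4) x range(2) where x != y:
  (0, 0): excluded (x == y)
  (0, 1): included
  (1, 0): included
  (1, 1): excluded (x == y)
  (2, 0): included
  (2, 1): included
  (3, 0): included
  (3, 1): included
Therefore res = [(0, 1), (1, 0), (2, 0), (2, 1), (3, 0), (3, 1)].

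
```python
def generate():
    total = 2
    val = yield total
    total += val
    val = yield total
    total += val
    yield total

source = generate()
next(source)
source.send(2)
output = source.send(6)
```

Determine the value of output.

Step 1: next() -> yield total=2.
Step 2: send(2) -> val=2, total = 2+2 = 4, yield 4.
Step 3: send(6) -> val=6, total = 4+6 = 10, yield 10.
Therefore output = 10.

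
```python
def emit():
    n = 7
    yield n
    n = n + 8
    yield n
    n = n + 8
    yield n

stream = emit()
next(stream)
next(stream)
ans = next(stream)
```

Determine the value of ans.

Step 1: Trace through generator execution:
  Yield 1: n starts at 7, yield 7
  Yield 2: n = 7 + 8 = 15, yield 15
  Yield 3: n = 15 + 8 = 23, yield 23
Step 2: First next() gets 7, second next() gets the second value, third next() yields 23.
Therefore ans = 23.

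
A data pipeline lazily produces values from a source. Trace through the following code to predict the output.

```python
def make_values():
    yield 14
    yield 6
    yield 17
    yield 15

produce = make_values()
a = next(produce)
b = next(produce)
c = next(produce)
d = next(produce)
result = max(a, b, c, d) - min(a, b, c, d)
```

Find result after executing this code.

Step 1: Create generator and consume all values:
  a = next(produce) = 14
  b = next(produce) = 6
  c = next(produce) = 17
  d = next(produce) = 15
Step 2: max = 17, min = 6, result = 17 - 6 = 11.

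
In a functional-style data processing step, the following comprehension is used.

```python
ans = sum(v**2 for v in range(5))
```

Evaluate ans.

Step 1: Compute v**2 for each v in range(5):
  v=0: 0**2 = 0
  v=1: 1**2 = 1
  v=2: 2**2 = 4
  v=3: 3**2 = 9
  v=4: 4**2 = 16
Step 2: sum = 0 + 1 + 4 + 9 + 16 = 30.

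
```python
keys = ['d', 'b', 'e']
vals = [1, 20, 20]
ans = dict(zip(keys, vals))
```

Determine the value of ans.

Step 1: zip pairs keys with values:
  'd' -> 1
  'b' -> 20
  'e' -> 20
Therefore ans = {'d': 1, 'b': 20, 'e': 20}.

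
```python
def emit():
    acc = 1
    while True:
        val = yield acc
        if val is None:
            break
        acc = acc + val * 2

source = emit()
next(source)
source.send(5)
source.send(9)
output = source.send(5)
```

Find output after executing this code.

Step 1: next() -> yield acc=1.
Step 2: send(5) -> val=5, acc = 1 + 5*2 = 11, yield 11.
Step 3: send(9) -> val=9, acc = 11 + 9*2 = 29, yield 29.
Step 4: send(5) -> val=5, acc = 29 + 5*2 = 39, yield 39.
Therefore output = 39.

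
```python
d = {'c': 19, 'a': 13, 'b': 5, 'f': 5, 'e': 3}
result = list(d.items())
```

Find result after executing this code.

Step 1: d.items() returns (key, value) pairs in insertion order.
Therefore result = [('c', 19), ('a', 13), ('b', 5), ('f', 5), ('e', 3)].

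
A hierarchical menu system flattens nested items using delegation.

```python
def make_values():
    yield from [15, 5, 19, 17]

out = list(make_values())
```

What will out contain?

Step 1: yield from delegates to the iterable, yielding each element.
Step 2: Collected values: [15, 5, 19, 17].
Therefore out = [15, 5, 19, 17].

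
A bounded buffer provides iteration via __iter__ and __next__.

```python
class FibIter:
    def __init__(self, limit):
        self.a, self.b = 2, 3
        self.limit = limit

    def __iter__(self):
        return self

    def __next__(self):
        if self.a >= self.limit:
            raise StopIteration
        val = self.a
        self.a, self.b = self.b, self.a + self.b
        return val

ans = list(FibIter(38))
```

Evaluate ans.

Step 1: Fibonacci-like sequence (a=2, b=3) until >= 38:
  Yield 2, then a,b = 3,5
  Yield 3, then a,b = 5,8
  Yield 5, then a,b = 8,13
  Yield 8, then a,b = 13,21
  Yield 13, then a,b = 21,34
  Yield 21, then a,b = 34,55
  Yield 34, then a,b = 55,89
Step 2: 55 >= 38, stop.
Therefore ans = [2, 3, 5, 8, 13, 21, 34].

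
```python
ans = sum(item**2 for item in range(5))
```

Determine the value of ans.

Step 1: Compute item**2 for each item in range(5):
  item=0: 0**2 = 0
  item=1: 1**2 = 1
  item=2: 2**2 = 4
  item=3: 3**2 = 9
  item=4: 4**2 = 16
Step 2: sum = 0 + 1 + 4 + 9 + 16 = 30.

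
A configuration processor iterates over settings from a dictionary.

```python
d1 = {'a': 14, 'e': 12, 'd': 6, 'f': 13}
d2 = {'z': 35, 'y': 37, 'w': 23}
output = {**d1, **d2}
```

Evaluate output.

Step 1: Merge d1 and d2 (d2 values override on key conflicts).
Step 2: d1 has keys ['a', 'e', 'd', 'f'], d2 has keys ['z', 'y', 'w'].
Therefore output = {'a': 14, 'e': 12, 'd': 6, 'f': 13, 'z': 35, 'y': 37, 'w': 23}.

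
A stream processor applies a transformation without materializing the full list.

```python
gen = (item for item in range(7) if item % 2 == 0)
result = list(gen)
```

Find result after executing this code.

Step 1: Filter range(7) keeping only even values:
  item=0: even, included
  item=1: odd, excluded
  item=2: even, included
  item=3: odd, excluded
  item=4: even, included
  item=5: odd, excluded
  item=6: even, included
Therefore result = [0, 2, 4, 6].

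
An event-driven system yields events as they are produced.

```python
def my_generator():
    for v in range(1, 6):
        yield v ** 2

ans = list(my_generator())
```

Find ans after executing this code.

Step 1: For each v in range(1, 6), yield v**2:
  v=1: yield 1**2 = 1
  v=2: yield 2**2 = 4
  v=3: yield 3**2 = 9
  v=4: yield 4**2 = 16
  v=5: yield 5**2 = 25
Therefore ans = [1, 4, 9, 16, 25].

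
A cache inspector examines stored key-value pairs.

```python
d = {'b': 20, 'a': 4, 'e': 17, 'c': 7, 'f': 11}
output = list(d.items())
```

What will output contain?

Step 1: d.items() returns (key, value) pairs in insertion order.
Therefore output = [('b', 20), ('a', 4), ('e', 17), ('c', 7), ('f', 11)].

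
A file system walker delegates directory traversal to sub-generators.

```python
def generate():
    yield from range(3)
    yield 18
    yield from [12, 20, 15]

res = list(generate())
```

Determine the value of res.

Step 1: Trace yields in order:
  yield 0
  yield 1
  yield 2
  yield 18
  yield 12
  yield 20
  yield 15
Therefore res = [0, 1, 2, 18, 12, 20, 15].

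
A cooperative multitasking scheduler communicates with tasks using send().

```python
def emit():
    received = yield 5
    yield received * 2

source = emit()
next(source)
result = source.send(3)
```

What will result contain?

Step 1: next(source) advances to first yield, producing 5.
Step 2: send(3) resumes, received = 3.
Step 3: yield received * 2 = 3 * 2 = 6.
Therefore result = 6.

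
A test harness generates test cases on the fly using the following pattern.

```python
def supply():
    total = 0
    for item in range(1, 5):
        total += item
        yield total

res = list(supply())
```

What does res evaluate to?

Step 1: Generator accumulates running sum:
  item=1: total = 1, yield 1
  item=2: total = 3, yield 3
  item=3: total = 6, yield 6
  item=4: total = 10, yield 10
Therefore res = [1, 3, 6, 10].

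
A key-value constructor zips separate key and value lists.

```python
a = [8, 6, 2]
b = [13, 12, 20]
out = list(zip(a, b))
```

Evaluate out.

Step 1: zip pairs elements at same index:
  Index 0: (8, 13)
  Index 1: (6, 12)
  Index 2: (2, 20)
Therefore out = [(8, 13), (6, 12), (2, 20)].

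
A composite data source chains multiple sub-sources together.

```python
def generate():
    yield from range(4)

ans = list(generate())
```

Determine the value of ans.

Step 1: yield from delegates to the iterable, yielding each element.
Step 2: Collected values: [0, 1, 2, 3].
Therefore ans = [0, 1, 2, 3].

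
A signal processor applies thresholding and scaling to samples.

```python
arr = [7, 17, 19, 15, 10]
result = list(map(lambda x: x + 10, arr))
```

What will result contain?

Step 1: Apply lambda x: x + 10 to each element:
  7 -> 17
  17 -> 27
  19 -> 29
  15 -> 25
  10 -> 20
Therefore result = [17, 27, 29, 25, 20].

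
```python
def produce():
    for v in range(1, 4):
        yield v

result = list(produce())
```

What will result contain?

Step 1: The generator yields each value from range(1, 4).
Step 2: list() consumes all yields: [1, 2, 3].
Therefore result = [1, 2, 3].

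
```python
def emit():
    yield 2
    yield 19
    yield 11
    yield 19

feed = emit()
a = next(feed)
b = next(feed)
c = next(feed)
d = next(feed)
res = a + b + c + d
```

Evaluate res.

Step 1: Create generator and consume all values:
  a = next(feed) = 2
  b = next(feed) = 19
  c = next(feed) = 11
  d = next(feed) = 19
Step 2: res = 2 + 19 + 11 + 19 = 51.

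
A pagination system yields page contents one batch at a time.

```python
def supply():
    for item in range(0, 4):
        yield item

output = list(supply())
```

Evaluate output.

Step 1: The generator yields each value from range(0, 4).
Step 2: list() consumes all yields: [0, 1, 2, 3].
Therefore output = [0, 1, 2, 3].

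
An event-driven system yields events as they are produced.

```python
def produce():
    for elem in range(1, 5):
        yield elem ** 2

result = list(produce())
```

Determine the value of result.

Step 1: For each elem in range(1, 5), yield elem**2:
  elem=1: yield 1**2 = 1
  elem=2: yield 2**2 = 4
  elem=3: yield 3**2 = 9
  elem=4: yield 4**2 = 16
Therefore result = [1, 4, 9, 16].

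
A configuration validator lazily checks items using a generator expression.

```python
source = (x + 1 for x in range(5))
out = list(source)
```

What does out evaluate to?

Step 1: For each x in range(5), compute x+1:
  x=0: 0+1 = 1
  x=1: 1+1 = 2
  x=2: 2+1 = 3
  x=3: 3+1 = 4
  x=4: 4+1 = 5
Therefore out = [1, 2, 3, 4, 5].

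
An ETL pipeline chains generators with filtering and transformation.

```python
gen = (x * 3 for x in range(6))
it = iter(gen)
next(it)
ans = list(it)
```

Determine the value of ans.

Step 1: Generator produces [0, 3, 6, 9, 12, 15].
Step 2: next(it) consumes first element (0).
Step 3: list(it) collects remaining: [3, 6, 9, 12, 15].
Therefore ans = [3, 6, 9, 12, 15].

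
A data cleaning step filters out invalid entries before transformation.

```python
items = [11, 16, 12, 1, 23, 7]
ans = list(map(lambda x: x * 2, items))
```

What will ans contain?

Step 1: Apply lambda x: x * 2 to each element:
  11 -> 22
  16 -> 32
  12 -> 24
  1 -> 2
  23 -> 46
  7 -> 14
Therefore ans = [22, 32, 24, 2, 46, 14].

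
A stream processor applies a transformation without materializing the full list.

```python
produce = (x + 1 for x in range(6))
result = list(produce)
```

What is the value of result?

Step 1: For each x in range(6), compute x+1:
  x=0: 0+1 = 1
  x=1: 1+1 = 2
  x=2: 2+1 = 3
  x=3: 3+1 = 4
  x=4: 4+1 = 5
  x=5: 5+1 = 6
Therefore result = [1, 2, 3, 4, 5, 6].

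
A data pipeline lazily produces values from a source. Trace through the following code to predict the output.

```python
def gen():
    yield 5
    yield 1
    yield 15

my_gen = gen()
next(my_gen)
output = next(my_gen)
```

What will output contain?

Step 1: gen() creates a generator.
Step 2: next(my_gen) yields 5 (consumed and discarded).
Step 3: next(my_gen) yields 1, assigned to output.
Therefore output = 1.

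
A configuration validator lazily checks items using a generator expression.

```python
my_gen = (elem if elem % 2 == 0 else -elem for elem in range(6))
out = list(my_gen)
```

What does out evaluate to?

Step 1: For each elem in range(6), yield elem if even, else -elem:
  elem=0: even, yield 0
  elem=1: odd, yield -1
  elem=2: even, yield 2
  elem=3: odd, yield -3
  elem=4: even, yield 4
  elem=5: odd, yield -5
Therefore out = [0, -1, 2, -3, 4, -5].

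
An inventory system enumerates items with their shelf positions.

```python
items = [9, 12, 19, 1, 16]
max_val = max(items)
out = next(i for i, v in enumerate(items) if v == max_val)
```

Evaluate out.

Step 1: max([9, 12, 19, 1, 16]) = 19.
Step 2: Find first index where value == 19:
  Index 0: 9 != 19
  Index 1: 12 != 19
  Index 2: 19 == 19, found!
Therefore out = 2.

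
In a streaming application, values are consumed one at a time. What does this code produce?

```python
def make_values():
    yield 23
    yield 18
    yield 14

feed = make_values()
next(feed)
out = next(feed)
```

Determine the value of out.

Step 1: make_values() creates a generator.
Step 2: next(feed) yields 23 (consumed and discarded).
Step 3: next(feed) yields 18, assigned to out.
Therefore out = 18.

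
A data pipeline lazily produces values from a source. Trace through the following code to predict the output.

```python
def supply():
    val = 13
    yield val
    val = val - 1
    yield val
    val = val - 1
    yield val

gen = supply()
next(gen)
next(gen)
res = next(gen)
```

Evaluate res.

Step 1: Trace through generator execution:
  Yield 1: val starts at 13, yield 13
  Yield 2: val = 13 - 1 = 12, yield 12
  Yield 3: val = 12 - 1 = 11, yield 11
Step 2: First next() gets 13, second next() gets the second value, third next() yields 11.
Therefore res = 11.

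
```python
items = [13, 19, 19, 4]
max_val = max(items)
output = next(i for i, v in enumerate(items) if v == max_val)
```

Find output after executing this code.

Step 1: max([13, 19, 19, 4]) = 19.
Step 2: Find first index where value == 19:
  Index 0: 13 != 19
  Index 1: 19 == 19, found!
Therefore output = 1.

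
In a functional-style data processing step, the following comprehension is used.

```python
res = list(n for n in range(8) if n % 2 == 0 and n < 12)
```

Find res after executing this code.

Step 1: Filter range(8) where n % 2 == 0 and n < 12:
  n=0: both conditions met, included
  n=1: excluded (1 % 2 != 0)
  n=2: both conditions met, included
  n=3: excluded (3 % 2 != 0)
  n=4: both conditions met, included
  n=5: excluded (5 % 2 != 0)
  n=6: both conditions met, included
  n=7: excluded (7 % 2 != 0)
Therefore res = [0, 2, 4, 6].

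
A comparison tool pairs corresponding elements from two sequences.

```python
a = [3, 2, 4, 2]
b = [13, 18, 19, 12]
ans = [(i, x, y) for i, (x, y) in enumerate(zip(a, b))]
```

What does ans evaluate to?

Step 1: enumerate(zip(a, b)) gives index with paired elements:
  i=0: (3, 13)
  i=1: (2, 18)
  i=2: (4, 19)
  i=3: (2, 12)
Therefore ans = [(0, 3, 13), (1, 2, 18), (2, 4, 19), (3, 2, 12)].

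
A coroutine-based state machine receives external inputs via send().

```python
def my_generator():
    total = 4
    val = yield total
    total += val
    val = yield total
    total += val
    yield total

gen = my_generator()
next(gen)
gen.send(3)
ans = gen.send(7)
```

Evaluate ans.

Step 1: next() -> yield total=4.
Step 2: send(3) -> val=3, total = 4+3 = 7, yield 7.
Step 3: send(7) -> val=7, total = 7+7 = 14, yield 14.
Therefore ans = 14.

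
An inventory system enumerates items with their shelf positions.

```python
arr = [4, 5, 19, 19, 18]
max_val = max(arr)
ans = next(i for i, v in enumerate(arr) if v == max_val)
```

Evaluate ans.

Step 1: max([4, 5, 19, 19, 18]) = 19.
Step 2: Find first index where value == 19:
  Index 0: 4 != 19
  Index 1: 5 != 19
  Index 2: 19 == 19, found!
Therefore ans = 2.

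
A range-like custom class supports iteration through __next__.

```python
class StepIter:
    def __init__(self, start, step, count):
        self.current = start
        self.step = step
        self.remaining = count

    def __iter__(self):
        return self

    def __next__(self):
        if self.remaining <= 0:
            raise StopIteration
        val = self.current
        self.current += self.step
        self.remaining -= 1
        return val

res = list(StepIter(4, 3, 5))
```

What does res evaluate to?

Step 1: StepIter starts at 4, increments by 3, for 5 steps:
  Yield 4, then current += 3
  Yield 7, then current += 3
  Yield 10, then current += 3
  Yield 13, then current += 3
  Yield 16, then current += 3
Therefore res = [4, 7, 10, 13, 16].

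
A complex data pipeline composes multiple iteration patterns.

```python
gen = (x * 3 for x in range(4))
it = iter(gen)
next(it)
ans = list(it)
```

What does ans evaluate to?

Step 1: Generator produces [0, 3, 6, 9].
Step 2: next(it) consumes first element (0).
Step 3: list(it) collects remaining: [3, 6, 9].
Therefore ans = [3, 6, 9].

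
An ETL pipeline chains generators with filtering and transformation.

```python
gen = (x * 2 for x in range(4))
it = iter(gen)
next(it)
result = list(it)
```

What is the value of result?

Step 1: Generator produces [0, 2, 4, 6].
Step 2: next(it) consumes first element (0).
Step 3: list(it) collects remaining: [2, 4, 6].
Therefore result = [2, 4, 6].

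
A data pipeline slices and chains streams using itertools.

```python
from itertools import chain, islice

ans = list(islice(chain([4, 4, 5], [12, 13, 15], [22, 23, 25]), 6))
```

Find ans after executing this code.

Step 1: chain([4, 4, 5], [12, 13, 15], [22, 23, 25]) = [4, 4, 5, 12, 13, 15, 22, 23, 25].
Step 2: islice takes first 6 elements: [4, 4, 5, 12, 13, 15].
Therefore ans = [4, 4, 5, 12, 13, 15].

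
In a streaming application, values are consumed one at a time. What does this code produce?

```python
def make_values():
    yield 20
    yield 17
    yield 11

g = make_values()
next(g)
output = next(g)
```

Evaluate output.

Step 1: make_values() creates a generator.
Step 2: next(g) yields 20 (consumed and discarded).
Step 3: next(g) yields 17, assigned to output.
Therefore output = 17.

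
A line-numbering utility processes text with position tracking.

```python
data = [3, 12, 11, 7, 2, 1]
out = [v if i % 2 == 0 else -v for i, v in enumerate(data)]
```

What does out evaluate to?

Step 1: For each (i, v), keep v if i is even, negate if odd:
  i=0 (even): keep 3
  i=1 (odd): negate to -12
  i=2 (even): keep 11
  i=3 (odd): negate to -7
  i=4 (even): keep 2
  i=5 (odd): negate to -1
Therefore out = [3, -12, 11, -7, 2, -1].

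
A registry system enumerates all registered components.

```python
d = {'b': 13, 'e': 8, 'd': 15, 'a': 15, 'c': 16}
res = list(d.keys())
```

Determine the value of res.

Step 1: d.keys() returns the dictionary keys in insertion order.
Therefore res = ['b', 'e', 'd', 'a', 'c'].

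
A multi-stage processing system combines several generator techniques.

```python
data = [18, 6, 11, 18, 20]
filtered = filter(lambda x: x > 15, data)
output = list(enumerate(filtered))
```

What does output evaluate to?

Step 1: Filter [18, 6, 11, 18, 20] for > 15: [18, 18, 20].
Step 2: enumerate re-indexes from 0: [(0, 18), (1, 18), (2, 20)].
Therefore output = [(0, 18), (1, 18), (2, 20)].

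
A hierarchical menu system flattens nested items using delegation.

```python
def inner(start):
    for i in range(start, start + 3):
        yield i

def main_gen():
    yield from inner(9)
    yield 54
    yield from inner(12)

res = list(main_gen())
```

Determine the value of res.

Step 1: main_gen() delegates to inner(9):
  yield 9
  yield 10
  yield 11
Step 2: yield 54
Step 3: Delegates to inner(12):
  yield 12
  yield 13
  yield 14
Therefore res = [9, 10, 11, 54, 12, 13, 14].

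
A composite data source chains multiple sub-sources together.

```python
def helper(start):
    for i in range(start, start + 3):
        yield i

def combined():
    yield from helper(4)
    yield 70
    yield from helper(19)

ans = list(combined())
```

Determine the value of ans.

Step 1: combined() delegates to helper(4):
  yield 4
  yield 5
  yield 6
Step 2: yield 70
Step 3: Delegates to helper(19):
  yield 19
  yield 20
  yield 21
Therefore ans = [4, 5, 6, 70, 19, 20, 21].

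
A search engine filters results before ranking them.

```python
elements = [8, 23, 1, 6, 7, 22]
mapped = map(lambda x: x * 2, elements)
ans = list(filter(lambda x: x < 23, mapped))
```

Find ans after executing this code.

Step 1: Map x * 2:
  8 -> 16
  23 -> 46
  1 -> 2
  6 -> 12
  7 -> 14
  22 -> 44
Step 2: Filter for < 23:
  16: kept
  46: removed
  2: kept
  12: kept
  14: kept
  44: removed
Therefore ans = [16, 2, 12, 14].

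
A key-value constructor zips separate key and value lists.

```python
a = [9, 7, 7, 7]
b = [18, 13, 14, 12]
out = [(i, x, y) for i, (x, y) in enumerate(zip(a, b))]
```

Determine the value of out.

Step 1: enumerate(zip(a, b)) gives index with paired elements:
  i=0: (9, 18)
  i=1: (7, 13)
  i=2: (7, 14)
  i=3: (7, 12)
Therefore out = [(0, 9, 18), (1, 7, 13), (2, 7, 14), (3, 7, 12)].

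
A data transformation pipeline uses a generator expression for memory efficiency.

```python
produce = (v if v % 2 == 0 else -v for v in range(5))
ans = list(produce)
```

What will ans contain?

Step 1: For each v in range(5), yield v if even, else -v:
  v=0: even, yield 0
  v=1: odd, yield -1
  v=2: even, yield 2
  v=3: odd, yield -3
  v=4: even, yield 4
Therefore ans = [0, -1, 2, -3, 4].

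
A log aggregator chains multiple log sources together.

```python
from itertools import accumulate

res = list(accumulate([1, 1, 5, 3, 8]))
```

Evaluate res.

Step 1: accumulate computes running sums:
  + 1 = 1
  + 1 = 2
  + 5 = 7
  + 3 = 10
  + 8 = 18
Therefore res = [1, 2, 7, 10, 18].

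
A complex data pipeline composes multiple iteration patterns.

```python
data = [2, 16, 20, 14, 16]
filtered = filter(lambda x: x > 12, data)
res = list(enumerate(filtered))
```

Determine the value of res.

Step 1: Filter [2, 16, 20, 14, 16] for > 12: [16, 20, 14, 16].
Step 2: enumerate re-indexes from 0: [(0, 16), (1, 20), (2, 14), (3, 16)].
Therefore res = [(0, 16), (1, 20), (2, 14), (3, 16)].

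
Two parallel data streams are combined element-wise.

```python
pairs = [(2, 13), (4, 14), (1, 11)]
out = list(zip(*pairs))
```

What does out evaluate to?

Step 1: zip(*pairs) transposes: unzips [(2, 13), (4, 14), (1, 11)] into separate sequences.
Step 2: First elements: (2, 4, 1), second elements: (13, 14, 11).
Therefore out = [(2, 4, 1), (13, 14, 11)].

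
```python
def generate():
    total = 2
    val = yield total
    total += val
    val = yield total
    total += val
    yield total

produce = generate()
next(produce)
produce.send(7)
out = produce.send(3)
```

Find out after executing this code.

Step 1: next() -> yield total=2.
Step 2: send(7) -> val=7, total = 2+7 = 9, yield 9.
Step 3: send(3) -> val=3, total = 9+3 = 12, yield 12.
Therefore out = 12.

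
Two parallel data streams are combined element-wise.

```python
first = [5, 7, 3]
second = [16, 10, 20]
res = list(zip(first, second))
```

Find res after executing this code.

Step 1: zip pairs elements at same index:
  Index 0: (5, 16)
  Index 1: (7, 10)
  Index 2: (3, 20)
Therefore res = [(5, 16), (7, 10), (3, 20)].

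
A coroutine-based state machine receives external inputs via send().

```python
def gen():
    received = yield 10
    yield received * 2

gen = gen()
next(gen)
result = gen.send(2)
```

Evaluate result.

Step 1: next(gen) advances to first yield, producing 10.
Step 2: send(2) resumes, received = 2.
Step 3: yield received * 2 = 2 * 2 = 4.
Therefore result = 4.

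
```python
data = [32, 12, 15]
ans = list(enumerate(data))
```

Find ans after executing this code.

Step 1: enumerate pairs each element with its index:
  (0, 32)
  (1, 12)
  (2, 15)
Therefore ans = [(0, 32), (1, 12), (2, 15)].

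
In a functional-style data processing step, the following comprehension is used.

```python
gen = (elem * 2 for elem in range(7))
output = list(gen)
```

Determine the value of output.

Step 1: For each elem in range(7), compute elem*2:
  elem=0: 0*2 = 0
  elem=1: 1*2 = 2
  elem=2: 2*2 = 4
  elem=3: 3*2 = 6
  elem=4: 4*2 = 8
  elem=5: 5*2 = 10
  elem=6: 6*2 = 12
Therefore output = [0, 2, 4, 6, 8, 10, 12].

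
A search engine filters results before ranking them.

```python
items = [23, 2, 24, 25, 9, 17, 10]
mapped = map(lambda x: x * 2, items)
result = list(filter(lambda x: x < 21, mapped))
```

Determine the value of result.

Step 1: Map x * 2:
  23 -> 46
  2 -> 4
  24 -> 48
  25 -> 50
  9 -> 18
  17 -> 34
  10 -> 20
Step 2: Filter for < 21:
  46: removed
  4: kept
  48: removed
  50: removed
  18: kept
  34: removed
  20: kept
Therefore result = [4, 18, 20].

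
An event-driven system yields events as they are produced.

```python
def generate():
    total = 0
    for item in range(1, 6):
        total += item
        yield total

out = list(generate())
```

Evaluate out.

Step 1: Generator accumulates running sum:
  item=1: total = 1, yield 1
  item=2: total = 3, yield 3
  item=3: total = 6, yield 6
  item=4: total = 10, yield 10
  item=5: total = 15, yield 15
Therefore out = [1, 3, 6, 10, 15].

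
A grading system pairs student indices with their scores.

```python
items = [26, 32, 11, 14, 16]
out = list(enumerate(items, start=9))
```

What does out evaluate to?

Step 1: enumerate with start=9:
  (9, 26)
  (10, 32)
  (11, 11)
  (12, 14)
  (13, 16)
Therefore out = [(9, 26), (10, 32), (11, 11), (12, 14), (13, 16)].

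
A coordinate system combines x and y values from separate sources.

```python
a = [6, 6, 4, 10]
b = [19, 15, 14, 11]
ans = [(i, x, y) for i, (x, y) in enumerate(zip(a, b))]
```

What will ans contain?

Step 1: enumerate(zip(a, b)) gives index with paired elements:
  i=0: (6, 19)
  i=1: (6, 15)
  i=2: (4, 14)
  i=3: (10, 11)
Therefore ans = [(0, 6, 19), (1, 6, 15), (2, 4, 14), (3, 10, 11)].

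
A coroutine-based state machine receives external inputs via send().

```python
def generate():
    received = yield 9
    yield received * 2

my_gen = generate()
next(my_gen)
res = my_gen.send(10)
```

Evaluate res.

Step 1: next(my_gen) advances to first yield, producing 9.
Step 2: send(10) resumes, received = 10.
Step 3: yield received * 2 = 10 * 2 = 20.
Therefore res = 20.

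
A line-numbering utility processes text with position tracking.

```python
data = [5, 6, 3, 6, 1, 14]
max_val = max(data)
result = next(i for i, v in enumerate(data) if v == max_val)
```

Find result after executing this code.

Step 1: max([5, 6, 3, 6, 1, 14]) = 14.
Step 2: Find first index where value == 14:
  Index 0: 5 != 14
  Index 1: 6 != 14
  Index 2: 3 != 14
  Index 3: 6 != 14
  Index 4: 1 != 14
  Index 5: 14 == 14, found!
Therefore result = 5.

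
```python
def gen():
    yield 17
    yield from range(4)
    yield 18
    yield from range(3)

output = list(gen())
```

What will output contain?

Step 1: Trace yields in order:
  yield 17
  yield 0
  yield 1
  yield 2
  yield 3
  yield 18
  yield 0
  yield 1
  yield 2
Therefore output = [17, 0, 1, 2, 3, 18, 0, 1, 2].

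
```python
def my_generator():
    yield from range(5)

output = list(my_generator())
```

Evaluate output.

Step 1: yield from delegates to the iterable, yielding each element.
Step 2: Collected values: [0, 1, 2, 3, 4].
Therefore output = [0, 1, 2, 3, 4].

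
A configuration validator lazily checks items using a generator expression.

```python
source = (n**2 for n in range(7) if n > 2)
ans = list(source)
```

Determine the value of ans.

Step 1: For range(7), keep n > 2, then square:
  n=0: 0 <= 2, excluded
  n=1: 1 <= 2, excluded
  n=2: 2 <= 2, excluded
  n=3: 3 > 2, yield 3**2 = 9
  n=4: 4 > 2, yield 4**2 = 16
  n=5: 5 > 2, yield 5**2 = 25
  n=6: 6 > 2, yield 6**2 = 36
Therefore ans = [9, 16, 25, 36].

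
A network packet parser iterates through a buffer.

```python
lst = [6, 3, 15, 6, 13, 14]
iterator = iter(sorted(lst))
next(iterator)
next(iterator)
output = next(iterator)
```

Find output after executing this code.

Step 1: sorted([6, 3, 15, 6, 13, 14]) = [3, 6, 6, 13, 14, 15].
Step 2: Create iterator and skip 2 elements.
Step 3: next() returns 6.
Therefore output = 6.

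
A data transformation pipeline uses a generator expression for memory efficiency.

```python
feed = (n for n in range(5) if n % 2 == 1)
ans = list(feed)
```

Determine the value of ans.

Step 1: Filter range(5) keeping only odd values:
  n=0: even, excluded
  n=1: odd, included
  n=2: even, excluded
  n=3: odd, included
  n=4: even, excluded
Therefore ans = [1, 3].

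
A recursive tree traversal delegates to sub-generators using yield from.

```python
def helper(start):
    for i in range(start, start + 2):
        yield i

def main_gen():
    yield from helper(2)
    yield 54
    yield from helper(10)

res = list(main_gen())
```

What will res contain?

Step 1: main_gen() delegates to helper(2):
  yield 2
  yield 3
Step 2: yield 54
Step 3: Delegates to helper(10):
  yield 10
  yield 11
Therefore res = [2, 3, 54, 10, 11].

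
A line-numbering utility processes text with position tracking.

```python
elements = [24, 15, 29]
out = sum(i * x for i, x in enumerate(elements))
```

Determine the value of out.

Step 1: Compute i * x for each (i, x) in enumerate([24, 15, 29]):
  i=0, x=24: 0*24 = 0
  i=1, x=15: 1*15 = 15
  i=2, x=29: 2*29 = 58
Step 2: sum = 0 + 15 + 58 = 73.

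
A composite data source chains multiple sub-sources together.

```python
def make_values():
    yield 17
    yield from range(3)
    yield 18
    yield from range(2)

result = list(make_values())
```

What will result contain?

Step 1: Trace yields in order:
  yield 17
  yield 0
  yield 1
  yield 2
  yield 18
  yield 0
  yield 1
Therefore result = [17, 0, 1, 2, 18, 0, 1].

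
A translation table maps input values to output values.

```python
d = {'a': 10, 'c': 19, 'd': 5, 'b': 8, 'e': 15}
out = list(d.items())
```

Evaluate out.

Step 1: d.items() returns (key, value) pairs in insertion order.
Therefore out = [('a', 10), ('c', 19), ('d', 5), ('b', 8), ('e', 15)].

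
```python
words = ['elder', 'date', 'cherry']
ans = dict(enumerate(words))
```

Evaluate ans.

Step 1: enumerate pairs indices with words:
  0 -> 'elder'
  1 -> 'date'
  2 -> 'cherry'
Therefore ans = {0: 'elder', 1: 'date', 2: 'cherry'}.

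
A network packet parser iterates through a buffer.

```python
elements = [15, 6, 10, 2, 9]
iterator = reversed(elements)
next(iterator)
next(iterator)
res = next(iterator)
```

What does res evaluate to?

Step 1: reversed([15, 6, 10, 2, 9]) gives iterator: [9, 2, 10, 6, 15].
Step 2: First next() = 9, second next() = 2.
Step 3: Third next() = 10.
Therefore res = 10.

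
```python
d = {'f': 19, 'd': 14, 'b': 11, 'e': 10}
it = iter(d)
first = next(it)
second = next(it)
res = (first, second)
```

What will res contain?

Step 1: iter(d) iterates over keys: ['f', 'd', 'b', 'e'].
Step 2: first = next(it) = 'f', second = next(it) = 'd'.
Therefore res = ('f', 'd').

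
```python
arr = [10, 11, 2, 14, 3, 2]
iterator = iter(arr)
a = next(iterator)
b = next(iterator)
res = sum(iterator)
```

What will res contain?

Step 1: Create iterator over [10, 11, 2, 14, 3, 2].
Step 2: a = next() = 10, b = next() = 11.
Step 3: sum() of remaining [2, 14, 3, 2] = 21.
Therefore res = 21.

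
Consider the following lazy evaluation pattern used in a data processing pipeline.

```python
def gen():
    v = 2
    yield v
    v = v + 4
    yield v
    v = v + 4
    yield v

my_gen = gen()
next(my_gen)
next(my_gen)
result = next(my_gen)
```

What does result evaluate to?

Step 1: Trace through generator execution:
  Yield 1: v starts at 2, yield 2
  Yield 2: v = 2 + 4 = 6, yield 6
  Yield 3: v = 6 + 4 = 10, yield 10
Step 2: First next() gets 2, second next() gets the second value, third next() yields 10.
Therefore result = 10.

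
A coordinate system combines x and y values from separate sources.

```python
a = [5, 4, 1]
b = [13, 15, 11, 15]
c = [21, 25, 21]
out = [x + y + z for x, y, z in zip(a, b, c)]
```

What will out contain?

Step 1: zip three lists (truncates to shortest, len=3):
  5 + 13 + 21 = 39
  4 + 15 + 25 = 44
  1 + 11 + 21 = 33
Therefore out = [39, 44, 33].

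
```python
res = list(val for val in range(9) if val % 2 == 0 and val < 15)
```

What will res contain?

Step 1: Filter range(9) where val % 2 == 0 and val < 15:
  val=0: both conditions met, included
  val=1: excluded (1 % 2 != 0)
  val=2: both conditions met, included
  val=3: excluded (3 % 2 != 0)
  val=4: both conditions met, included
  val=5: excluded (5 % 2 != 0)
  val=6: both conditions met, included
  val=7: excluded (7 % 2 != 0)
  val=8: both conditions met, included
Therefore res = [0, 2, 4, 6, 8].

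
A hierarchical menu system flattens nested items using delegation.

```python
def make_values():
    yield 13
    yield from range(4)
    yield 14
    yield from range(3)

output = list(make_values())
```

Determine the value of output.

Step 1: Trace yields in order:
  yield 13
  yield 0
  yield 1
  yield 2
  yield 3
  yield 14
  yield 0
  yield 1
  yield 2
Therefore output = [13, 0, 1, 2, 3, 14, 0, 1, 2].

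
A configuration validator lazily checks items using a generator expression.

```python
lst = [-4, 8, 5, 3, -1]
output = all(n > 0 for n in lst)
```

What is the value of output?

Step 1: Check n > 0 for each element in [-4, 8, 5, 3, -1]:
  -4 > 0: False
  8 > 0: True
  5 > 0: True
  3 > 0: True
  -1 > 0: False
Step 2: all() returns False.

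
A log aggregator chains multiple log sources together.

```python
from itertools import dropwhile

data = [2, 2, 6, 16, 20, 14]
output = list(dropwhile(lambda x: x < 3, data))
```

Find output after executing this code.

Step 1: dropwhile drops elements while < 3:
  2 < 3: dropped
  2 < 3: dropped
  6: kept (dropping stopped)
Step 2: Remaining elements kept regardless of condition.
Therefore output = [6, 16, 20, 14].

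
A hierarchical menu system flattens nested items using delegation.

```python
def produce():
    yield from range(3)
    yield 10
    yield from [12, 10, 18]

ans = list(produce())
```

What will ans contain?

Step 1: Trace yields in order:
  yield 0
  yield 1
  yield 2
  yield 10
  yield 12
  yield 10
  yield 18
Therefore ans = [0, 1, 2, 10, 12, 10, 18].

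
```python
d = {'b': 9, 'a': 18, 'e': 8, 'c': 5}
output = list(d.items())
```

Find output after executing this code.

Step 1: d.items() returns (key, value) pairs in insertion order.
Therefore output = [('b', 9), ('a', 18), ('e', 8), ('c', 5)].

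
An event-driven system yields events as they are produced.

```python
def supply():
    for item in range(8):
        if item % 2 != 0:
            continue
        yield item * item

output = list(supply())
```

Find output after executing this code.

Step 1: Only yield item**2 when item is divisible by 2:
  item=0: 0 % 2 == 0, yield 0**2 = 0
  item=2: 2 % 2 == 0, yield 2**2 = 4
  item=4: 4 % 2 == 0, yield 4**2 = 16
  item=6: 6 % 2 == 0, yield 6**2 = 36
Therefore output = [0, 4, 16, 36].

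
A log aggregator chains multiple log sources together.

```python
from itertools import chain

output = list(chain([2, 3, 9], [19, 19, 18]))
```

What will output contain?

Step 1: chain() concatenates iterables: [2, 3, 9] + [19, 19, 18].
Therefore output = [2, 3, 9, 19, 19, 18].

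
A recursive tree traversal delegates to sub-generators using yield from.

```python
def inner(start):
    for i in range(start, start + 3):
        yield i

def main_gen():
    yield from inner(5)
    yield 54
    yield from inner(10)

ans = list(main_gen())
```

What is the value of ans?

Step 1: main_gen() delegates to inner(5):
  yield 5
  yield 6
  yield 7
Step 2: yield 54
Step 3: Delegates to inner(10):
  yield 10
  yield 11
  yield 12
Therefore ans = [5, 6, 7, 54, 10, 11, 12].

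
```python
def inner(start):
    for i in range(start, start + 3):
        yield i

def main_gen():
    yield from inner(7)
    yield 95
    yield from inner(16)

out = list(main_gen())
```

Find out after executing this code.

Step 1: main_gen() delegates to inner(7):
  yield 7
  yield 8
  yield 9
Step 2: yield 95
Step 3: Delegates to inner(16):
  yield 16
  yield 17
  yield 18
Therefore out = [7, 8, 9, 95, 16, 17, 18].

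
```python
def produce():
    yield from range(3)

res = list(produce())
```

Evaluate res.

Step 1: yield from delegates to the iterable, yielding each element.
Step 2: Collected values: [0, 1, 2].
Therefore res = [0, 1, 2].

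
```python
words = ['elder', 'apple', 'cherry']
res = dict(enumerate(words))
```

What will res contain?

Step 1: enumerate pairs indices with words:
  0 -> 'elder'
  1 -> 'apple'
  2 -> 'cherry'
Therefore res = {0: 'elder', 1: 'apple', 2: 'cherry'}.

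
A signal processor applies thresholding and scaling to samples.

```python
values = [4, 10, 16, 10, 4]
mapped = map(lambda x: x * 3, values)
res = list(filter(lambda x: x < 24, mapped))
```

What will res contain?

Step 1: Map x * 3:
  4 -> 12
  10 -> 30
  16 -> 48
  10 -> 30
  4 -> 12
Step 2: Filter for < 24:
  12: kept
  30: removed
  48: removed
  30: removed
  12: kept
Therefore res = [12, 12].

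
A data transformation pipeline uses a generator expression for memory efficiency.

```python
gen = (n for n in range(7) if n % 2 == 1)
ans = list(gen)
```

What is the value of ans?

Step 1: Filter range(7) keeping only odd values:
  n=0: even, excluded
  n=1: odd, included
  n=2: even, excluded
  n=3: odd, included
  n=4: even, excluded
  n=5: odd, included
  n=6: even, excluded
Therefore ans = [1, 3, 5].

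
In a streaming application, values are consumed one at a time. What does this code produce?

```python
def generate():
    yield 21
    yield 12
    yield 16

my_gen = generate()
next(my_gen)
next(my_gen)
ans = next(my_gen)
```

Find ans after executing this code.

Step 1: generate() creates a generator.
Step 2: next(my_gen) yields 21 (consumed and discarded).
Step 3: next(my_gen) yields 12 (consumed and discarded).
Step 4: next(my_gen) yields 16, assigned to ans.
Therefore ans = 16.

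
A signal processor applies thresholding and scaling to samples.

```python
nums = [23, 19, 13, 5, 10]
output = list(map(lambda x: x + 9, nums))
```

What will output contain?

Step 1: Apply lambda x: x + 9 to each element:
  23 -> 32
  19 -> 28
  13 -> 22
  5 -> 14
  10 -> 19
Therefore output = [32, 28, 22, 14, 19].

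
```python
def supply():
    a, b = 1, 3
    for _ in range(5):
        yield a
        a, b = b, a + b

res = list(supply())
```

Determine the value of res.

Step 1: Fibonacci-like sequence starting with a=1, b=3:
  Iteration 1: yield a=1, then a,b = 3,4
  Iteration 2: yield a=3, then a,b = 4,7
  Iteration 3: yield a=4, then a,b = 7,11
  Iteration 4: yield a=7, then a,b = 11,18
  Iteration 5: yield a=11, then a,b = 18,29
Therefore res = [1, 3, 4, 7, 11].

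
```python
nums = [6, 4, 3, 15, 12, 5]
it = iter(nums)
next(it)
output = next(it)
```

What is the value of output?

Step 1: Create iterator over [6, 4, 3, 15, 12, 5].
Step 2: next() consumes 6.
Step 3: next() returns 4.
Therefore output = 4.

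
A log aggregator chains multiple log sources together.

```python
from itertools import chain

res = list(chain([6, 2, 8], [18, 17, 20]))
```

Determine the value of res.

Step 1: chain() concatenates iterables: [6, 2, 8] + [18, 17, 20].
Therefore res = [6, 2, 8, 18, 17, 20].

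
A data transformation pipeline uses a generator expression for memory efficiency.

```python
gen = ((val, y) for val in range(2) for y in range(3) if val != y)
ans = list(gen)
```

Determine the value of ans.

Step 1: Nested generator over range(2) x range(3) where val != y:
  (0, 0): excluded (val == y)
  (0, 1): included
  (0, 2): included
  (1, 0): included
  (1, 1): excluded (val == y)
  (1, 2): included
Therefore ans = [(0, 1), (0, 2), (1, 0), (1, 2)].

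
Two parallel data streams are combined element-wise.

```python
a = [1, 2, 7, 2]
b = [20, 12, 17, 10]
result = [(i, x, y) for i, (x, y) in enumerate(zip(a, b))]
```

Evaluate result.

Step 1: enumerate(zip(a, b)) gives index with paired elements:
  i=0: (1, 20)
  i=1: (2, 12)
  i=2: (7, 17)
  i=3: (2, 10)
Therefore result = [(0, 1, 20), (1, 2, 12), (2, 7, 17), (3, 2, 10)].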